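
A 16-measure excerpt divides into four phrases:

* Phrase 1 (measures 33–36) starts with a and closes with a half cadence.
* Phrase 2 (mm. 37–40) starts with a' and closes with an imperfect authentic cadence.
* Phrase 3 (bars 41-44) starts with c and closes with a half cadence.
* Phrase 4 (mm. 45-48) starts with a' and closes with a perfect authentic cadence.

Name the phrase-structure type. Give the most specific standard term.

contrasting double period

Four phrases in two halves: the first half (measures 33–40) ends with an imperfect authentic cadence, the second (mm. 41–48) with a perfect authentic cadence — a large antecedent–consequent pair, i.e. a double period.
Phrase 3 begins with different material from phrase 1, making it contrasting.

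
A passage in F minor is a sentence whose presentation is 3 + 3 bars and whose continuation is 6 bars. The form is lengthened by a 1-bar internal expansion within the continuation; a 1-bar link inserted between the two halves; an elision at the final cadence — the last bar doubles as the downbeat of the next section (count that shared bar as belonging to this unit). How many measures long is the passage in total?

14 measures

Basic sentence: 3 + 3 + 6 = 12 bars.
12 (basic form) + 1 (internal expansion) + 1 (link) = 14.
The elision shares a bar with the next section but does not change this unit's count.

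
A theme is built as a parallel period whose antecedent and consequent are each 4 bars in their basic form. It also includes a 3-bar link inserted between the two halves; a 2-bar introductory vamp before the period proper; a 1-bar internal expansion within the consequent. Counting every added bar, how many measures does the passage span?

14 measures

Basic parallel period: 4 + 4 = 8 bars.
8 (basic form) + 3 (link) + 2 (introduction) + 1 (internal expansion) = 14.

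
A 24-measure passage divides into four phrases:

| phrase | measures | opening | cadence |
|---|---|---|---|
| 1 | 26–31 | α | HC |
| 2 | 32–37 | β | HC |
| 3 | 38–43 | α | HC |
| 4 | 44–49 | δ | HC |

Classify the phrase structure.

phrase group

Phrase 4 ends with a half cadence, no stronger than phrase 2's half cadence, so the four phrases do not form a double period; nor do phrases 3–4 duplicate 1–2, so it is not a repeated period. With no phrase reaching a conclusive cadence, the passage is a phrase group.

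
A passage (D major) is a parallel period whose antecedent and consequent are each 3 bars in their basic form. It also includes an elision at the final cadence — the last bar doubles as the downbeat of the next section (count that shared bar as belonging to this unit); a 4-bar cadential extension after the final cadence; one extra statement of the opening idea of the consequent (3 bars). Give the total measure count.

13 measures

Basic parallel period: 3 + 3 = 6 bars.
6 (basic form) + 4 (cadential extension) + 3 (extra statement) = 13.
The elision shares a bar with the next section but does not change this unit's count.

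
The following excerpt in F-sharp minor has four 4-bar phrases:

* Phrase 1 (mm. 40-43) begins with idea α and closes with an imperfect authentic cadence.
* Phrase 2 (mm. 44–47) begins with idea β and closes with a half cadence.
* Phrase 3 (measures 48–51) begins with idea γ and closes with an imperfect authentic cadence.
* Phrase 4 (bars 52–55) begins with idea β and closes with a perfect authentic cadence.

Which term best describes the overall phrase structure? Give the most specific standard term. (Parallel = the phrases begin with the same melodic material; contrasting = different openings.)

Four phrases in two halves: the first half (mm. 40–47) ends with a half cadence, the second (measures 48-55) with a perfect authentic cadence — a large antecedent–consequent pair, i.e. a double period.
Phrase 3 begins with different material from phrase 1, making it contrasting.

contrasting double period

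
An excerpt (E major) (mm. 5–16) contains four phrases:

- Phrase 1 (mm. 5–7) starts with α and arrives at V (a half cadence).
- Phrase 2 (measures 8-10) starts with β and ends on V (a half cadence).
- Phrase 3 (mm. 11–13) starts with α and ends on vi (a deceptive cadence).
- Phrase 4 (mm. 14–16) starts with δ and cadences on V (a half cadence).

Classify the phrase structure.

Phrase 4 ends with a half cadence, no stronger than phrase 2's half cadence, so the four phrases do not form a double period; nor do phrases 3–4 duplicate 1–2, so it is not a repeated period. With no phrase reaching a conclusive cadence, the passage is a phrase group.

phrase group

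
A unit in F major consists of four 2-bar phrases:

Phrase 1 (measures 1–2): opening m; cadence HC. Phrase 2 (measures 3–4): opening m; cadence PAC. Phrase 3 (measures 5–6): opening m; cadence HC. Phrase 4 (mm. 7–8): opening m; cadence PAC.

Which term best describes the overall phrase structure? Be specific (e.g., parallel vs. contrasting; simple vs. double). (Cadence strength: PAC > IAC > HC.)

The cadence pattern HC–PAC–HC–PAC is weak–strong twice, and phrases 3–4 restate phrases 1–2: a period heard twice, not a double period (which would end weakly at phrase 2).

repeated period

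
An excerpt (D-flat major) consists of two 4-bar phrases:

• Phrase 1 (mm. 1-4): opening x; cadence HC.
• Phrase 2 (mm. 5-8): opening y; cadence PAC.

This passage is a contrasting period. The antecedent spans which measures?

measures 1–4

The antecedent is the phrase ending with the weaker cadence (half cadence, phrase 1) and the consequent the one ending more conclusively (perfect authentic cadence, phrase 2); the antecedent is mm. 1-4.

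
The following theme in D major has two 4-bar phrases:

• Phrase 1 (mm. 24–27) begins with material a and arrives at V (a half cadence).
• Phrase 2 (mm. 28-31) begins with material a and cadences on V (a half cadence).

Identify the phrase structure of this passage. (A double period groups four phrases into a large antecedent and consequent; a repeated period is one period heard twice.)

repeated phrase

Both phrases have the same opening (a) and the same cadence (half cadence): the second is a restatement, not a consequent, so this is a repeated phrase rather than a period.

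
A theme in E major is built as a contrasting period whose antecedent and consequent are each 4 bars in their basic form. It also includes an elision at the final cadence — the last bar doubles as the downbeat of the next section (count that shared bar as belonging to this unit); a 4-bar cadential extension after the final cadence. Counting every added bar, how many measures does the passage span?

Basic contrasting period: 4 + 4 = 8 bars.
8 (basic form) + 4 (cadential extension) = 12.
The elision shares a bar with the next section but does not change this unit's count.

12 measures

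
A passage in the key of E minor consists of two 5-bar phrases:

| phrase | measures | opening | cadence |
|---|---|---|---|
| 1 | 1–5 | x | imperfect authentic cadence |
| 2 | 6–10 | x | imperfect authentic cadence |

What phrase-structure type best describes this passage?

repeated phrase

Both phrases have the same opening (x) and the same cadence (imperfect authentic cadence): the second is a restatement, not a consequent, so this is a repeated phrase rather than a period.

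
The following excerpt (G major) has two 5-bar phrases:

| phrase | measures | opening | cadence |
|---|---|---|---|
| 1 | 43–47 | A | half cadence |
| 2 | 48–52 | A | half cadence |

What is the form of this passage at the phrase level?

repeated phrase

Both phrases have the same opening (A) and the same cadence (half cadence): the second is a restatement, not a consequent, so this is a repeated phrase rather than a period.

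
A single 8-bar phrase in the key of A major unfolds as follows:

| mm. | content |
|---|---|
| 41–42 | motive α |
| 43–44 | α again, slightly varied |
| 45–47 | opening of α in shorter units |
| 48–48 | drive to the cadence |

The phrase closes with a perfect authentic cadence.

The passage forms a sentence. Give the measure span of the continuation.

measures 45–48

After the presentation (mm. 41-44), the continuation covers the fragmentation through the cadence: bars 45–48.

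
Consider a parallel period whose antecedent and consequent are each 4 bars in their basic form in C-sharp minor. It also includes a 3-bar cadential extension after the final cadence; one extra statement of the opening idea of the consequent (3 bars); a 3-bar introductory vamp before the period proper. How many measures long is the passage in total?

17 measures

Basic parallel period: 4 + 4 = 8 bars.
8 (basic form) + 3 (cadential extension) + 3 (extra statement) + 3 (introduction) = 17.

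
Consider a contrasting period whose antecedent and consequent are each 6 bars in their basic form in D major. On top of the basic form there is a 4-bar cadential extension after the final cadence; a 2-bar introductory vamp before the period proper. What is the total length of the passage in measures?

Basic contrasting period: 6 + 6 = 12 bars.
12 (basic form) + 4 (cadential extension) + 2 (introduction) = 18.

18 measures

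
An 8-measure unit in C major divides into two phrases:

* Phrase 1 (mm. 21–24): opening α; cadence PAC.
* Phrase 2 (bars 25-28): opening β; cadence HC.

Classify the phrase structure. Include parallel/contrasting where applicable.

phrase group

The second phrase closes with a half cadence, which is not stronger than the first phrase's perfect authentic cadence; without a weak→strong cadential pair there is no antecedent–consequent relationship, so this is a phrase group rather than a period.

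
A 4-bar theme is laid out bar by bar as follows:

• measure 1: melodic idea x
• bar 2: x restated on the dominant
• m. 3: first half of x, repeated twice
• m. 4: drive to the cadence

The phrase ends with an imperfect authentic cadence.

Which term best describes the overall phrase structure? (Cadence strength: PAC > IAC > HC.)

Basic idea (measure 1) + its repetition (measure 2) form the presentation; fragmentation and cadence (mm. 3-4) form the continuation — the 4-bar whole is a sentence.

sentence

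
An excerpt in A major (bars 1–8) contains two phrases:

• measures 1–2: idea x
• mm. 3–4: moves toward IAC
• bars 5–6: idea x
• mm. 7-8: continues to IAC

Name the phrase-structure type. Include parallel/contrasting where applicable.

Both phrases have the same opening (x) and the same cadence (imperfect authentic cadence): the second is a restatement, not a consequent, so this is a repeated phrase rather than a period.

repeated phrase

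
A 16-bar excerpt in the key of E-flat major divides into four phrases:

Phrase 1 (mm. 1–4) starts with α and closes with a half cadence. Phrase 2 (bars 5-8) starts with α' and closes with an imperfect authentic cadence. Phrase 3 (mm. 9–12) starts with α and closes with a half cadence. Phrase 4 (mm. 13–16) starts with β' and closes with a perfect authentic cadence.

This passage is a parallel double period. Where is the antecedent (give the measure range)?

measures 1–8

In a double period the four phrases pair into a large antecedent (phrases 1–2, ending imperfect authentic cadence) and a large consequent (phrases 3–4, ending perfect authentic cadence). The antecedent spans mm. 1–8.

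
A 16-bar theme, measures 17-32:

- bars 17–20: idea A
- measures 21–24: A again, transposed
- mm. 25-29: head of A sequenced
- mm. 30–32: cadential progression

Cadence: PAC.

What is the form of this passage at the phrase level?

sentence

Basic idea (bars 17-20) + its repetition (mm. 21-24) form the presentation; fragmentation and cadence (mm. 25–32) form the continuation — the 16-bar whole is a sentence.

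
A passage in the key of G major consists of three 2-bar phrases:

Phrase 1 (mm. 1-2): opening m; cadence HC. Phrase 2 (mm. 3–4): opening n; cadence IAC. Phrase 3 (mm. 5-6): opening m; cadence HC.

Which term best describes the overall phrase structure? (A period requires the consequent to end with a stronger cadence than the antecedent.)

The final phrase closes with a half cadence, which is not stronger than the preceding imperfect authentic cadence; the 3 phrases lack an overall antecedent–consequent design and so form a phrase group.

phrase group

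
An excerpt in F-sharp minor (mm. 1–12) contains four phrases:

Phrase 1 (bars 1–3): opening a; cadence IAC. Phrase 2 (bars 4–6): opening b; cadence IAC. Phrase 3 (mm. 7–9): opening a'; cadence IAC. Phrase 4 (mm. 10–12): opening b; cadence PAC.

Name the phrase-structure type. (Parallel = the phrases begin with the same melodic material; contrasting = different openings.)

parallel double period

Four phrases in two halves: the first half (mm. 1–6) ends with an imperfect authentic cadence, the second (mm. 7–12) with a perfect authentic cadence — a large antecedent–consequent pair, i.e. a double period.
Phrase 3 begins with the same material as phrase 1, making it parallel.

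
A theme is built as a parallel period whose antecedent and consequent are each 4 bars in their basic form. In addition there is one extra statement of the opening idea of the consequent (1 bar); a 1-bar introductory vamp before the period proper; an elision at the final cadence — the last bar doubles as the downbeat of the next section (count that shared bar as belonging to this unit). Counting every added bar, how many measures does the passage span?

10 measures

Basic parallel period: 4 + 4 = 8 bars.
8 (basic form) + 1 (extra statement) + 1 (introduction) = 10.
The elision shares a bar with the next section but does not change this unit's count.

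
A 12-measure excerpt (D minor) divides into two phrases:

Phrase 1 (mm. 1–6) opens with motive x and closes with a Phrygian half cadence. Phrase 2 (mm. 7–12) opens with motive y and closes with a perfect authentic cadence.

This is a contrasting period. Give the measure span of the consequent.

The phrase ending with the weaker cadence (Phrygian half cadence) is the antecedent; the one ending more conclusively (perfect authentic cadence) is the consequent. The consequent is measures 7–12.

measures 7–12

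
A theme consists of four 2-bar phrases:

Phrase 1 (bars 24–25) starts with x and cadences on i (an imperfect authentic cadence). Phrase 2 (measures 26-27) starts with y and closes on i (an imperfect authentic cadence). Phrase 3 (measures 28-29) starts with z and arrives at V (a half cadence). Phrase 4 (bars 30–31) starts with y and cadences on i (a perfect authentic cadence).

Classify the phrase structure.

Four phrases in two halves: the first half (mm. 24–27) ends with an imperfect authentic cadence, the second (mm. 28–31) with a perfect authentic cadence — a large antecedent–consequent pair, i.e. a double period.
Phrase 3 begins with different material from phrase 1, making it contrasting.

contrasting double period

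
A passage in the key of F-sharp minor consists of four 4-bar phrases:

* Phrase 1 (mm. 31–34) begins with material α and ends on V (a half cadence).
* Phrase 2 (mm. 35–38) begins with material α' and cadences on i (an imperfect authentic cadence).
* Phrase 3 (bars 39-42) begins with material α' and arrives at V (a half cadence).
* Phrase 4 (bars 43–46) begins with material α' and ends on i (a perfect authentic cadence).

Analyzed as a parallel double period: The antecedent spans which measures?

measures 31–38

In a double period the four phrases pair into a large antecedent (phrases 1–2, ending imperfect authentic cadence) and a large consequent (phrases 3–4, ending perfect authentic cadence). The antecedent spans mm. 31-38.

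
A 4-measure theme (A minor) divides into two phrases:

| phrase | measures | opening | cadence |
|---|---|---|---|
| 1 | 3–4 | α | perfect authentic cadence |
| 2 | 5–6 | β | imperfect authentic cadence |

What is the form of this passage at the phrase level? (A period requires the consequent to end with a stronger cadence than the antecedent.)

The second phrase closes with an imperfect authentic cadence, which is not stronger than the first phrase's perfect authentic cadence; without a weak→strong cadential pair there is no antecedent–consequent relationship, so this is a phrase group rather than a period.

phrase group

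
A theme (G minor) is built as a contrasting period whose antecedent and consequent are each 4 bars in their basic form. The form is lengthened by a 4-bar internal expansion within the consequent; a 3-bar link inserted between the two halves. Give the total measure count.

Basic contrasting period: 4 + 4 = 8 bars.
8 (basic form) + 4 (internal expansion) + 3 (link) = 15.

15 measures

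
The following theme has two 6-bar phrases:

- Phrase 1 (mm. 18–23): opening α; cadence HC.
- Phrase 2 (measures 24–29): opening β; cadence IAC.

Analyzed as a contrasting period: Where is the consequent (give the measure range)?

The antecedent is the phrase ending with the weaker cadence (half cadence, phrase 1) and the consequent the one ending more conclusively (imperfect authentic cadence, phrase 2); the consequent is mm. 24–29.

measures 24–29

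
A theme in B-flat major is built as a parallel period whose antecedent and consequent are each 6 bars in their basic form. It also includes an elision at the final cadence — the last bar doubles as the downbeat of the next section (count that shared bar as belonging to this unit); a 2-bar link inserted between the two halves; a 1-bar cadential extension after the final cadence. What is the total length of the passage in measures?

15 measures

Basic parallel period: 6 + 6 = 12 bars.
12 (basic form) + 2 (link) + 1 (cadential extension) = 15.
The elision shares a bar with the next section but does not change this unit's count.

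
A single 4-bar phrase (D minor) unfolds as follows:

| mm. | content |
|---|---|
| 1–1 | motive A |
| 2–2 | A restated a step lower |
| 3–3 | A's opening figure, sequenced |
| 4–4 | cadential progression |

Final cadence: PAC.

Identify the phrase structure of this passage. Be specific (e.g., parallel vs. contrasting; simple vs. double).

sentence

Basic idea (m. 1) + its repetition (measure 2) form the presentation; fragmentation and cadence (mm. 3–4) form the continuation — the 4-bar whole is a sentence.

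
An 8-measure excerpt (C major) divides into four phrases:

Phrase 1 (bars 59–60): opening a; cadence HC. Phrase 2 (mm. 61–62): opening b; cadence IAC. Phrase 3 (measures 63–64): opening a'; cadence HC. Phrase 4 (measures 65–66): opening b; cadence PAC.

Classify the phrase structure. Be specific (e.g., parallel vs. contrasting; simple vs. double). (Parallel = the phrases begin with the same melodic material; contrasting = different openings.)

parallel double period

Four phrases in two halves: the first half (mm. 59-62) ends with an imperfect authentic cadence, the second (mm. 63-66) with a perfect authentic cadence — a large antecedent–consequent pair, i.e. a double period.
Phrase 3 begins with the same material as phrase 1, making it parallel.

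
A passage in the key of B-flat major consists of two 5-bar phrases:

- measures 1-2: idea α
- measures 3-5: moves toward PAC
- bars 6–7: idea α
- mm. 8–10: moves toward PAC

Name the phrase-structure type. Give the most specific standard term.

repeated phrase

Both phrases have the same opening (α) and the same cadence (perfect authentic cadence): the second is a restatement, not a consequent, so this is a repeated phrase rather than a period.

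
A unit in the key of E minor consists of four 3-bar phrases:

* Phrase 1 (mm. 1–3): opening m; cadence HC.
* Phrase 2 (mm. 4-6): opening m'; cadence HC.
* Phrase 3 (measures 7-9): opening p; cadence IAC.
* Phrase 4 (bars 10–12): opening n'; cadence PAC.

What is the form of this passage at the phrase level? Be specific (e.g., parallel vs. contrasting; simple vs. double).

contrasting double period

Four phrases in two halves: the first half (measures 1-6) ends with a half cadence, the second (mm. 7–12) with a perfect authentic cadence — a large antecedent–consequent pair, i.e. a double period.
Phrase 3 begins with different material from phrase 1, making it contrasting.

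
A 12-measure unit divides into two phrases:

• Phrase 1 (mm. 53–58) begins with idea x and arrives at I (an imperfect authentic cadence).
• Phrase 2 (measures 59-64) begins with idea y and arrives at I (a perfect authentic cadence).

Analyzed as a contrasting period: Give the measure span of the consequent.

The antecedent is the phrase ending with the weaker cadence (imperfect authentic cadence, phrase 1) and the consequent the one ending more conclusively (perfect authentic cadence, phrase 2); the consequent is measures 59–64.

measures 59–64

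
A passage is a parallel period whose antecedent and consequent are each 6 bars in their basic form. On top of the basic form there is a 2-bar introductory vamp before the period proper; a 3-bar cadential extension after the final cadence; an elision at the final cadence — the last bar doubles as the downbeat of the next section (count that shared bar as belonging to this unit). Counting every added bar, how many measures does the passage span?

Basic parallel period: 6 + 6 = 12 bars.
12 (basic form) + 2 (introduction) + 3 (cadential extension) = 17.
The elision shares a bar with the next section but does not change this unit's count.

17 measures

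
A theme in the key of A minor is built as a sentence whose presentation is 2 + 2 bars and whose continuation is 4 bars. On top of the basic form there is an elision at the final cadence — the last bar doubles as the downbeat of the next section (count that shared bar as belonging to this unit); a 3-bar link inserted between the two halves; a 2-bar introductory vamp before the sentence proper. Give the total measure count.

13 measures

Basic sentence: 2 + 2 + 4 = 8 bars.
8 (basic form) + 3 (link) + 2 (introduction) = 13.
The elision shares a bar with the next section but does not change this unit's count.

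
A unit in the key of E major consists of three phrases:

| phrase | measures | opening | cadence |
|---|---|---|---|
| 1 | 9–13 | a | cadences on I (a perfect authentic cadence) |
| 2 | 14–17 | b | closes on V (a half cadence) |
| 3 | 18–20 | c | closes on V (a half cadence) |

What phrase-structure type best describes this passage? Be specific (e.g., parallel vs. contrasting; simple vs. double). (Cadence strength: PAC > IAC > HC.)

The final phrase closes with a half cadence, which is not stronger than the preceding half cadence; the 3 phrases lack an overall antecedent–consequent design and so form a phrase group.

phrase group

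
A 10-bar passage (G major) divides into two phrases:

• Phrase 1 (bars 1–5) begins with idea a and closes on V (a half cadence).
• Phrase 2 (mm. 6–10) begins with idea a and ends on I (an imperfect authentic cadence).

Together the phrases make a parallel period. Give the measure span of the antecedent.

measures 1–5

The phrase ending with the weaker cadence (half cadence) is the antecedent; the one ending more conclusively (imperfect authentic cadence) is the consequent. The antecedent is measures 1–5.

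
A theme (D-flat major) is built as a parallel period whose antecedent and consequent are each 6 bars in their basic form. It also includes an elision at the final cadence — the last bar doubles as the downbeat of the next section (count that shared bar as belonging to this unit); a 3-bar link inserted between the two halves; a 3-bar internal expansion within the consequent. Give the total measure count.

18 measures

Basic parallel period: 6 + 6 = 12 bars.
12 (basic form) + 3 (link) + 3 (internal expansion) = 18.
The elision shares a bar with the next section but does not change this unit's count.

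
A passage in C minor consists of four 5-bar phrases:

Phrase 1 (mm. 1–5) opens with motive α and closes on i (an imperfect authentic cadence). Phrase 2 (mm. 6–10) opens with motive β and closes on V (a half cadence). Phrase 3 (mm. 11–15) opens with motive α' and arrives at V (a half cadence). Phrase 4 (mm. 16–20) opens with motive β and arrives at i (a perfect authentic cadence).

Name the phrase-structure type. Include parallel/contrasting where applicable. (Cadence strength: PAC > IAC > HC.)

parallel double period

Four phrases in two halves: the first half (bars 1–10) ends with a half cadence, the second (bars 11–20) with a perfect authentic cadence — a large antecedent–consequent pair, i.e. a double period.
Phrase 3 begins with the same material as phrase 1, making it parallel.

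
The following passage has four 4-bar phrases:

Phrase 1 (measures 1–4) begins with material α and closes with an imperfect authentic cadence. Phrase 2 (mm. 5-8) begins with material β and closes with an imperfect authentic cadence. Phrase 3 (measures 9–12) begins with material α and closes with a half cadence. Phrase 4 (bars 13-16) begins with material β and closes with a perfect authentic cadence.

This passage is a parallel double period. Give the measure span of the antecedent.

In a double period the four phrases pair into a large antecedent (phrases 1–2, ending imperfect authentic cadence) and a large consequent (phrases 3–4, ending perfect authentic cadence). The antecedent spans measures 1-8.

measures 1–8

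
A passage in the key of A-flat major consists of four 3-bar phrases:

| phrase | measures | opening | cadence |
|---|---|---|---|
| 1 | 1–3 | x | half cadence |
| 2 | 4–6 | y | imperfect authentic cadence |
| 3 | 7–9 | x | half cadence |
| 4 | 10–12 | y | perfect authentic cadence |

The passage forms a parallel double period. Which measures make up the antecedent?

In a double period the four phrases pair into a large antecedent (phrases 1–2, ending imperfect authentic cadence) and a large consequent (phrases 3–4, ending perfect authentic cadence). The antecedent spans bars 1–6.

measures 1–6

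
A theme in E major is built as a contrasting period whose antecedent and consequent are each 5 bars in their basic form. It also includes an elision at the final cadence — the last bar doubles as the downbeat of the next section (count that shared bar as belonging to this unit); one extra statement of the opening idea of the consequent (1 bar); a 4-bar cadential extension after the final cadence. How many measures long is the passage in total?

Basic contrasting period: 5 + 5 = 10 bars.
10 (basic form) + 1 (extra statement) + 4 (cadential extension) = 15.
The elision shares a bar with the next section but does not change this unit's count.

15 measures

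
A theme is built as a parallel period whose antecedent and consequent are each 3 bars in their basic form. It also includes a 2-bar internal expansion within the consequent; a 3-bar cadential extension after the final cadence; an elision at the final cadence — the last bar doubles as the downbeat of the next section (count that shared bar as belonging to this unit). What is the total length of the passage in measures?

11 measures

Basic parallel period: 3 + 3 = 6 bars.
6 (basic form) + 2 (internal expansion) + 3 (cadential extension) = 11.
The elision shares a bar with the next section but does not change this unit's count.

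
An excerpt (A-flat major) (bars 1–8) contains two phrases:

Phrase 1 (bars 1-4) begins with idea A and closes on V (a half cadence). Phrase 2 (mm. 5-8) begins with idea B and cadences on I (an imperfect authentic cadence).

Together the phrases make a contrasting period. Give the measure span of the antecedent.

measures 1–4

The phrase ending with the weaker cadence (half cadence) is the antecedent; the one ending more conclusively (imperfect authentic cadence) is the consequent. The antecedent is measures 1–4.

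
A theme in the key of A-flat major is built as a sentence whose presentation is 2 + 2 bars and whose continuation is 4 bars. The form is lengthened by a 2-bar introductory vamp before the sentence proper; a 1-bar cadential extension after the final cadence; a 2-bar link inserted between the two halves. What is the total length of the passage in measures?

13 measures

Basic sentence: 2 + 2 + 4 = 8 bars.
8 (basic form) + 2 (introduction) + 1 (cadential extension) + 2 (link) = 13.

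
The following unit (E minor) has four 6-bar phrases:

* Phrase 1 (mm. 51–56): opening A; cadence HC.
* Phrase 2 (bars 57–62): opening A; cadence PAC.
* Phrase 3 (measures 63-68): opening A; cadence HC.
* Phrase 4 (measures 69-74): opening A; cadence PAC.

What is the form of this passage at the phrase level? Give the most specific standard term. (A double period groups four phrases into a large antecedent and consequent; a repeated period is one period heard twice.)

repeated period

The cadence pattern HC–PAC–HC–PAC is weak–strong twice, and phrases 3–4 restate phrases 1–2: a period heard twice, not a double period (which would end weakly at phrase 2).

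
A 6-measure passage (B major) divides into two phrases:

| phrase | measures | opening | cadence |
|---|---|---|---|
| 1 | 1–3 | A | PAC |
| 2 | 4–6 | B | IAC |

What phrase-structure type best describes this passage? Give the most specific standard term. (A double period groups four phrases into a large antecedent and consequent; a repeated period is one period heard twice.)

The second phrase closes with an imperfect authentic cadence, which is not stronger than the first phrase's perfect authentic cadence; without a weak→strong cadential pair there is no antecedent–consequent relationship, so this is a phrase group rather than a period.

phrase group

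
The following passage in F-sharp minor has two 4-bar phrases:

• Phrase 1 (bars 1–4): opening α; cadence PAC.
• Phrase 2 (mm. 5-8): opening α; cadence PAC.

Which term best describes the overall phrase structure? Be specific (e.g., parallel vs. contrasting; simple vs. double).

repeated phrase

Both phrases have the same opening (α) and the same cadence (perfect authentic cadence): the second is a restatement, not a consequent, so this is a repeated phrase rather than a period.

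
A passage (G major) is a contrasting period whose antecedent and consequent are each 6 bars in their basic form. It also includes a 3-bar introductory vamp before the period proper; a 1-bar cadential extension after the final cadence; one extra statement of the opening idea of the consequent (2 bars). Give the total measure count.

18 measures

Basic contrasting period: 6 + 6 = 12 bars.
12 (basic form) + 3 (introduction) + 1 (cadential extension) + 2 (extra statement) = 18.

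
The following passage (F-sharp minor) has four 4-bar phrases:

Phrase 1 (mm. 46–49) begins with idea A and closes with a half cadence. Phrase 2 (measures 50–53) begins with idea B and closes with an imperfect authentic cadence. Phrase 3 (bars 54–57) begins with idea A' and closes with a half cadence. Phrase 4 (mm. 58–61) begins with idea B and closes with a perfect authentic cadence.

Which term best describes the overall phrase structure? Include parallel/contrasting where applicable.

parallel double period

Four phrases in two halves: the first half (mm. 46–53) ends with an imperfect authentic cadence, the second (measures 54–61) with a perfect authentic cadence — a large antecedent–consequent pair, i.e. a double period.
Phrase 3 begins with the same material as phrase 1, making it parallel.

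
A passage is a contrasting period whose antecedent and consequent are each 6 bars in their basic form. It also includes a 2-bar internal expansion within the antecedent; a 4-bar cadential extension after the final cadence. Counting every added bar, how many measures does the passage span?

Basic contrasting period: 6 + 6 = 12 bars.
12 (basic form) + 2 (internal expansion) + 4 (cadential extension) = 18.

18 measures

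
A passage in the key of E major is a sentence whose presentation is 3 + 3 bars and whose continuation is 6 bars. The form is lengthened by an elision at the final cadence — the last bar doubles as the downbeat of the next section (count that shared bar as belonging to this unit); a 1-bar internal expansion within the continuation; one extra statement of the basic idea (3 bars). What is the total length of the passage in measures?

16 measures

Basic sentence: 3 + 3 + 6 = 12 bars.
12 (basic form) + 1 (internal expansion) + 3 (extra statement) = 16.
The elision shares a bar with the next section but does not change this unit's count.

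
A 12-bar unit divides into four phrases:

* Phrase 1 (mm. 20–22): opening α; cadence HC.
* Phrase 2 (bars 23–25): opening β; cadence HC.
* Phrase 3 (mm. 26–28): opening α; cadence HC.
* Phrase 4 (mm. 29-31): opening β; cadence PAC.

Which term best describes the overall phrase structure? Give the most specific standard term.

Four phrases in two halves: the first half (mm. 20-25) ends with a half cadence, the second (bars 26–31) with a perfect authentic cadence — a large antecedent–consequent pair, i.e. a double period.
Phrase 3 begins with the same material as phrase 1, making it parallel.

parallel double period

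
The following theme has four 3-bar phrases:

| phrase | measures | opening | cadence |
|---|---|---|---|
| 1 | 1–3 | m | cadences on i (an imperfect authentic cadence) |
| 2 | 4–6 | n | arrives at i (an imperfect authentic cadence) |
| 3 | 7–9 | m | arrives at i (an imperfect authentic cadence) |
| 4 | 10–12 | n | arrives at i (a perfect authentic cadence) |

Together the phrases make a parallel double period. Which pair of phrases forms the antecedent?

In a double period the first pair of phrases (ending imperfect authentic cadence) is the large antecedent and the second pair (ending perfect authentic cadence) is the large consequent; the antecedent is phrases 1 and 2.

phrases 1 and 2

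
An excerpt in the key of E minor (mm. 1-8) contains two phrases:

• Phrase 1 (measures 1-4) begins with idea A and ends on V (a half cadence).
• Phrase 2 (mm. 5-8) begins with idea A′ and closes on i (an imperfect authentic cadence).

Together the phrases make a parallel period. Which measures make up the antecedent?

The phrase ending with the weaker cadence (half cadence) is the antecedent; the one ending more conclusively (imperfect authentic cadence) is the consequent. The antecedent is measures 1–4.

measures 1–4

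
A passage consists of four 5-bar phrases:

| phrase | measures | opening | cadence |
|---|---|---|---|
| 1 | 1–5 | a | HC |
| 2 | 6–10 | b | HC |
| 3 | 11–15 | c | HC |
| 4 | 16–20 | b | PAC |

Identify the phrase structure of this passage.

Four phrases in two halves: the first half (measures 1-10) ends with a half cadence, the second (measures 11–20) with a perfect authentic cadence — a large antecedent–consequent pair, i.e. a double period.
Phrase 3 begins with different material from phrase 1, making it contrasting.

contrasting double period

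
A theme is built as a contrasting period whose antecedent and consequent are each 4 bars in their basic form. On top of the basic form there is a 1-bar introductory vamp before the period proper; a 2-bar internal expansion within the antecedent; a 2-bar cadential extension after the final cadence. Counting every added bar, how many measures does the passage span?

Basic contrasting period: 4 + 4 = 8 bars.
8 (basic form) + 1 (introduction) + 2 (internal expansion) + 2 (cadential extension) = 13.

13 measures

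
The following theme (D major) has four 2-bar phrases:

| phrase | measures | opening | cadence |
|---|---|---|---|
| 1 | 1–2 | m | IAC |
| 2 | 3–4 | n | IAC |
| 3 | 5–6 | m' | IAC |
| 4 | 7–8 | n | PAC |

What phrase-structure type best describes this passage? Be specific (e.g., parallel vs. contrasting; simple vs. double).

Four phrases in two halves: the first half (mm. 1-4) ends with an imperfect authentic cadence, the second (mm. 5-8) with a perfect authentic cadence — a large antecedent–consequent pair, i.e. a double period.
Phrase 3 begins with the same material as phrase 1, making it parallel.

parallel double period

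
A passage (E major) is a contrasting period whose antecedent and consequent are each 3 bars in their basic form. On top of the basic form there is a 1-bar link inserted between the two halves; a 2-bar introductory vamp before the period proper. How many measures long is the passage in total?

Basic contrasting period: 3 + 3 = 6 bars.
6 (basic form) + 1 (link) + 2 (introduction) = 9.

9 measures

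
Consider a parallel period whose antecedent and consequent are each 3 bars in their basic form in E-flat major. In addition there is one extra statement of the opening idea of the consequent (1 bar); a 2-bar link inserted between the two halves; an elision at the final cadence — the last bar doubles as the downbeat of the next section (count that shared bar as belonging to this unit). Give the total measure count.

9 measures

Basic parallel period: 3 + 3 = 6 bars.
6 (basic form) + 1 (extra statement) + 2 (link) = 9.
The elision shares a bar with the next section but does not change this unit's count.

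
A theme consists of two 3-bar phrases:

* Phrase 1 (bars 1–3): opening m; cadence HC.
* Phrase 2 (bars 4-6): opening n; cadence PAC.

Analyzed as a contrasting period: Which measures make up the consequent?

The antecedent is the phrase ending with the weaker cadence (half cadence, phrase 1) and the consequent the one ending more conclusively (perfect authentic cadence, phrase 2); the consequent is mm. 4–6.

measures 4–6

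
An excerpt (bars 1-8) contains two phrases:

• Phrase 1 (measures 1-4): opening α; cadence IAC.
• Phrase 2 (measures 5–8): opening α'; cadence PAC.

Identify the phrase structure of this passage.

Phrase 1 ends with an imperfect authentic cadence (weaker) and phrase 2 with a perfect authentic cadence (stronger): antecedent + consequent = a period.
The two phrases open with the same material (α / α'), so the period is parallel.

parallel period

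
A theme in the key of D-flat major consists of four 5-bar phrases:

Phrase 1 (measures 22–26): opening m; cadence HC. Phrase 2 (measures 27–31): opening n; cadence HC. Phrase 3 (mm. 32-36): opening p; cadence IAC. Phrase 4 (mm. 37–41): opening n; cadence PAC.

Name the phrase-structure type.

contrasting double period

Four phrases in two halves: the first half (measures 22–31) ends with a half cadence, the second (mm. 32–41) with a perfect authentic cadence — a large antecedent–consequent pair, i.e. a double period.
Phrase 3 begins with different material from phrase 1, making it contrasting.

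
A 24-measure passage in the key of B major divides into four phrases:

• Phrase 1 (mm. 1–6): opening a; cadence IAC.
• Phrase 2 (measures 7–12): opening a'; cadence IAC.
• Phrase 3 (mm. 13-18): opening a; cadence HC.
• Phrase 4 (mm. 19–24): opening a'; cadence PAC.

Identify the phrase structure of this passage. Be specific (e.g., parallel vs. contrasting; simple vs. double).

parallel double period

Four phrases in two halves: the first half (mm. 1-12) ends with an imperfect authentic cadence, the second (mm. 13–24) with a perfect authentic cadence — a large antecedent–consequent pair, i.e. a double period.
Phrase 3 begins with the same material as phrase 1, making it parallel.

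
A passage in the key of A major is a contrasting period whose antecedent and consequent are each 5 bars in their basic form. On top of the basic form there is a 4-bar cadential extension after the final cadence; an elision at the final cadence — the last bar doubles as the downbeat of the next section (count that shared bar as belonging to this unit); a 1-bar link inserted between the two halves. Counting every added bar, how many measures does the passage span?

15 measures

Basic contrasting period: 5 + 5 = 10 bars.
10 (basic form) + 4 (cadential extension) + 1 (link) = 15.
The elision shares a bar with the next section but does not change this unit's count.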